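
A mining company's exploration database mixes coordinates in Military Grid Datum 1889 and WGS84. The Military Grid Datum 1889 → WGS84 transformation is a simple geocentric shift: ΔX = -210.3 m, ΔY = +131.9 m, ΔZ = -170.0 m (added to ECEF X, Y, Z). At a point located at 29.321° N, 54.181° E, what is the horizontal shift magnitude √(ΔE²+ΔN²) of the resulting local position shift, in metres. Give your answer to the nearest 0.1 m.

284.7 m

The local east axis at (φ, λ) is (−sin λ, cos λ, 0), so ΔE = −sin(54.181°)·(-210.3) + cos(54.181°)·131.9 = 247.72 m.
The local north axis is (−sin φ cos λ, −sin φ sin λ, cos φ), giving ΔN = 60.269 − 52.375 − 148.221 = -140.33 m.
Horizontal magnitude = √(ΔE² + ΔN²) = √(247.72² + (-140.33)²) = 284.70 m.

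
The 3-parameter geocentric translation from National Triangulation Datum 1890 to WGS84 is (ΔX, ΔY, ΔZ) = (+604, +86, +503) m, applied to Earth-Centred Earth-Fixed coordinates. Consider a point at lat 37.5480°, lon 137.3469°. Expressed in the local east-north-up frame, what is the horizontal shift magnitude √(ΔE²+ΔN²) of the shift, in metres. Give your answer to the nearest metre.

791 m

At φ = 37.5480°, λ = 137.3469°: sin φ = 0.609426, cos φ = 0.792843, sin λ = 0.677558, cos λ = -0.735469.
ΔE = −sin λ·ΔX + cos λ·ΔY = −(0.677558)·(604) + (-0.735469)·(86) = -472.50 m.
ΔN = −sin φ cos λ·ΔX − sin φ sin λ·ΔY + cos φ·ΔZ = −(0.609426)(-0.735469)(604) − (0.609426)(0.677558)(86) + (0.792843)(503) = 634.01 m.
Horizontal magnitude = √(ΔE² + ΔN²) = √((-472.50)² + 634.01²) = 790.71 m.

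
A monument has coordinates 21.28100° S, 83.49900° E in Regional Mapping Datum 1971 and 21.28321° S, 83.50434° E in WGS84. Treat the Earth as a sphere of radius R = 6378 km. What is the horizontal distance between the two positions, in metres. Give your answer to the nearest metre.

Δφ = -21.28321° − -21.28100° = -0.00221°; Δλ = 83.50434° − 83.49900° = +0.00534°.
1° along a meridian = πR/180 = 111317 m.
ΔN = Δφ × 111317 = -246.0 m; ΔE = Δλ × 111317 × cos(-21.28100°) = +0.00534 × 111317 × 0.931812 = 553.9 m.
Distance = √(ΔE² + ΔN²) = √(553.9² + (-246.0)²) = 606.1 m.

606 m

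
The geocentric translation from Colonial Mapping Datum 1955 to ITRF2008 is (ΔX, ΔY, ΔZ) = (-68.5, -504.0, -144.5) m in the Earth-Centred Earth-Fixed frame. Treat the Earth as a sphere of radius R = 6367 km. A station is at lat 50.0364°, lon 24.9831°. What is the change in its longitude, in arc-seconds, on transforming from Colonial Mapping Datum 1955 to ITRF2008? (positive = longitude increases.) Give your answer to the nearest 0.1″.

sin φ = 0.766453, cos φ = 0.642301, sin λ = 0.422351, cos λ = 0.906432.
East component: ΔE = −sin λ·ΔX + cos λ·ΔY = −(0.422351)(-68.5) + (0.906432)(-504.0) = -427.91 m.
1° of latitude spans πR/180 = 111125 m; at latitude φ, 1° of longitude spans that × cos φ = 71375.8 m, so Δλ = -427.91 / 71375.8 × 3600 = -21.583″.

Δλ = -21.6″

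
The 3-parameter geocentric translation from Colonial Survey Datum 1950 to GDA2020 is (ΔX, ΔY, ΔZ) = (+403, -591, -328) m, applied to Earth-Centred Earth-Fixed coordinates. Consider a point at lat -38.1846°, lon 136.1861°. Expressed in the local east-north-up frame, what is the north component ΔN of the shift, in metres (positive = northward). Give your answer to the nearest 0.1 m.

At φ = -38.1846°, λ = 136.1861°: sin φ = -0.618197, cos φ = 0.786023, sin λ = 0.692318, cos λ = -0.721592.
ΔN = −sin φ cos λ·ΔX − sin φ sin λ·ΔY + cos φ·ΔZ = −(-0.618197)(-0.721592)(403) − (-0.618197)(0.692318)(-591) + (0.786023)(-328) = -690.53 m.

ΔN = -690.5 m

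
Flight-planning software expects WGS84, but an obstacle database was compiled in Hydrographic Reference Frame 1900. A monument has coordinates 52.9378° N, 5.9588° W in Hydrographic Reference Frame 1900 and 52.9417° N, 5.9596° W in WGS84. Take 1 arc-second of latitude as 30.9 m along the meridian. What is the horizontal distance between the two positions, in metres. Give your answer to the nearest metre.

437 m

Δφ = 52.9417° − 52.9378° = +0.0039°; Δλ = -5.9596° − -5.9588° = -0.0008°.
1° of latitude = 3600 × 30.90 = 111240 m.
ΔN = Δφ × 111240 = 433.8 m; ΔE = Δλ × 111240 × cos(52.9378°) = -0.0008 × 111240 × 0.602682 = -53.6 m.
Distance = √(ΔE² + ΔN²) = √((-53.6)² + 433.8²) = 437.1 m.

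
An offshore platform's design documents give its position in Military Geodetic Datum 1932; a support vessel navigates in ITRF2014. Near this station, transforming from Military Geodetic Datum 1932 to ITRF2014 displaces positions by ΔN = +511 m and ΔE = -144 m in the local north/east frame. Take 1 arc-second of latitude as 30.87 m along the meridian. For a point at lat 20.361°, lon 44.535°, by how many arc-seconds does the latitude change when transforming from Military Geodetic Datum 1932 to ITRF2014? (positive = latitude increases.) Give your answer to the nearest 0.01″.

1″ of latitude = 30.87 m, so Δφ = 511.0 / 30.87 = 16.553″.

Δφ = 16.55″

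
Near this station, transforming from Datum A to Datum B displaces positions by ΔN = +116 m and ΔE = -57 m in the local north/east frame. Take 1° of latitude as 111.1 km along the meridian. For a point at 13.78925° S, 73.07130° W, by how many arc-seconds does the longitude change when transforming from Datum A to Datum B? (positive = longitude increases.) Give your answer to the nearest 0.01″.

Δλ = -1.90″

At latitude -13.78925°, cos φ = 0.971179.
1° of longitude at this latitude = 111.1 × cos φ = 107.90 km, so Δλ = -57.0 / 107898.0 = -0.0005283° = -1.902″.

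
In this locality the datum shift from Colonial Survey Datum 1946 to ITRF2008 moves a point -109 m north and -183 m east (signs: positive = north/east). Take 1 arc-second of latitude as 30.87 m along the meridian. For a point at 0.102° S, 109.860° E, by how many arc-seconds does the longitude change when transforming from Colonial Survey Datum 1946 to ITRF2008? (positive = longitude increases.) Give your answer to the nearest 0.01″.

At latitude -0.102°, cos φ = 0.999998.
1″ of longitude at this latitude = 30.87 × cos φ = 30.8700 m, so Δλ = -183.0 / 30.8700 = -5.928″.

Δλ = -5.93″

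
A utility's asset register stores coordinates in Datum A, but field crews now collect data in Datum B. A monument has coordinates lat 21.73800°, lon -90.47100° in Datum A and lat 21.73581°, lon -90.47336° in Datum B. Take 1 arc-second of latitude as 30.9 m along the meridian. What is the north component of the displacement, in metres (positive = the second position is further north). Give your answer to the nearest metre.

ΔN = -244 m

Δφ = 21.73581° − 21.73800° = -0.00219°; Δλ = -90.47336° − -90.47100° = -0.00236°.
1° of latitude = 3600 × 30.90 = 111240 m.
ΔN = Δφ × 111240 = -243.6 m; ΔE = Δλ × 111240 × cos(21.73800°) = -0.00236 × 111240 × 0.928887 = -243.9 m.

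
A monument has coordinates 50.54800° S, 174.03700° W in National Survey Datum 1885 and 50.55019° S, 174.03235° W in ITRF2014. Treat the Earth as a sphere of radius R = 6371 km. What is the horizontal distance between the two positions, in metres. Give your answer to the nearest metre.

409 m

Δφ = -50.55019° − -50.54800° = -0.00219°; Δλ = -174.03235° − -174.03700° = +0.00465°.
1° along a meridian = πR/180 = 111195 m.
ΔN = Δφ × 111195 = -243.5 m; ΔE = Δλ × 111195 × cos(-50.54800°) = +0.00465 × 111195 × 0.635432 = 328.6 m.
Distance = √(ΔE² + ΔN²) = √(328.6² + (-243.5)²) = 409.0 m.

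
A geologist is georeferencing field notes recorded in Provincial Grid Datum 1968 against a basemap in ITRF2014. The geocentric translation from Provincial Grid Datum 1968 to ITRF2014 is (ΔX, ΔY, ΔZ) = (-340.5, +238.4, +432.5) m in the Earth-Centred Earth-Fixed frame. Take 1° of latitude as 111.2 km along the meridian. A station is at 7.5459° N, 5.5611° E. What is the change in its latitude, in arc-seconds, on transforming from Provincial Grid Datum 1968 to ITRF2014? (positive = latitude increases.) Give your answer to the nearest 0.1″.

sin φ = 0.131320, cos φ = 0.991340, sin λ = 0.096907, cos λ = 0.995293.
North component: ΔN = −sin φ cos λ·ΔX − sin φ sin λ·ΔY + cos φ·ΔZ = −(0.131320)(0.995293)(-340.5) − (0.131320)(0.096907)(238.4) + (0.991340)(432.5) = 470.22 m.
1° of latitude spans 111200 m, so Δφ = 470.22 / 111200 × 3600 = 15.223″.

Δφ = 15.2″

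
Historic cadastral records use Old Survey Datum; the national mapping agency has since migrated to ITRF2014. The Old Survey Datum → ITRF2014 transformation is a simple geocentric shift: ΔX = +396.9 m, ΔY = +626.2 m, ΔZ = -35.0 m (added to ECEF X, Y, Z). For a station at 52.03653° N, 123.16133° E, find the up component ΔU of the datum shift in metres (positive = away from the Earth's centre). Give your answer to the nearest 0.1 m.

ΔU = 161.3 m

At φ = 52.03653°, λ = 123.16133°: sin φ = 0.788403, cos φ = 0.615159, sin λ = 0.837134, cos λ = -0.546998.
ΔU = cos φ cos λ·ΔX + cos φ sin λ·ΔY + sin φ·ΔZ = (0.615159)(-0.546998)(396.9) + (0.615159)(0.837134)(626.2) + (0.788403)(-35.0) = 161.33 m.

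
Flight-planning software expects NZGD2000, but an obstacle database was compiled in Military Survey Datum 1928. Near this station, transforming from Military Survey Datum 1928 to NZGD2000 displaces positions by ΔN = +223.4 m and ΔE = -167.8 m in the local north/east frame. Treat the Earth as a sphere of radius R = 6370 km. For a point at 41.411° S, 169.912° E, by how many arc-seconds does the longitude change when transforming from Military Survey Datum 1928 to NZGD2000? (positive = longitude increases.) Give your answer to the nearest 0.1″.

At latitude -41.411°, cos φ = 0.749984.
One radian of longitude at latitude φ spans R cos φ, so Δλ = ΔE / (R cos φ) = -167.8 / (6370000 × 0.749984) = -3.5124e-05 rad = -7.245″.

Δλ = -7.2″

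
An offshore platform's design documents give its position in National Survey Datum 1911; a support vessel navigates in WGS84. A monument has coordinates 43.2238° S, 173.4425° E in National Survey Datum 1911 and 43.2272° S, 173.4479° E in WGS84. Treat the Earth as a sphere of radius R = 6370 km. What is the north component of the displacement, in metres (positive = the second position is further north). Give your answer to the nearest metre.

Δφ = -43.2272° − -43.2238° = -0.0034°; Δλ = 173.4479° − 173.4425° = +0.0054°.
1° along a meridian = πR/180 = 111177 m.
ΔN = Δφ × 111177 = -378.0 m; ΔE = Δλ × 111177 × cos(-43.2238°) = +0.0054 × 111177 × 0.728684 = 437.5 m.

ΔN = -378 m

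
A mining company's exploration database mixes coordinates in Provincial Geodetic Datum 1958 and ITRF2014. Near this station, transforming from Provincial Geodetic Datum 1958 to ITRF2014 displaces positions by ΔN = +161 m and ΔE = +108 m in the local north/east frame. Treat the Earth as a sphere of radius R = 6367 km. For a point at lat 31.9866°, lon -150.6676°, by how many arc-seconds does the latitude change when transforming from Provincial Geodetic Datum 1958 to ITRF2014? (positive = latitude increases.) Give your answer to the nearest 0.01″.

Δφ = 5.22″

On a sphere of radius R, 1 rad of latitude = R, so Δφ = ΔN / R = 161.0 / 6367000 = 2.5287e-05 rad = 5.216″.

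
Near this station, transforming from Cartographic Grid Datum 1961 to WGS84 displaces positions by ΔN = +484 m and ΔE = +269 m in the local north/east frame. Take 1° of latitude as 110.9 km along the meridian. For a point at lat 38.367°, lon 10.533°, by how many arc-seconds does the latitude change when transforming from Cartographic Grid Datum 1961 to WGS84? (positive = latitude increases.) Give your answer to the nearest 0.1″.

Δφ = 15.7″

1° of latitude = 110.9 km, so Δφ = 484.0 / 110900 = 0.0043643° = 15.711″.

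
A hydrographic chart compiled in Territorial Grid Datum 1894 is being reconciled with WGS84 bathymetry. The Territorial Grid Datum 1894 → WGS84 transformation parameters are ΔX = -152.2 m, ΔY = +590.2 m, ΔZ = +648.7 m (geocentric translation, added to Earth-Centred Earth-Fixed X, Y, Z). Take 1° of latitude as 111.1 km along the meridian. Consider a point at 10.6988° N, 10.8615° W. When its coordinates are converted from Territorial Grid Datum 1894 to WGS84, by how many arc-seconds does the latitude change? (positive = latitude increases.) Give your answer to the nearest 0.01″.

Δφ = 22.22″

sin φ = 0.185646, cos φ = 0.982617, sin λ = -0.188436, cos λ = 0.982086.
North component: ΔN = −sin φ cos λ·ΔX − sin φ sin λ·ΔY + cos φ·ΔZ = −(0.185646)(0.982086)(-152.2) − (0.185646)(-0.188436)(590.2) + (0.982617)(648.7) = 685.82 m.
1° of latitude spans 111100 m, so Δφ = 685.82 / 111100 × 3600 = 22.223″.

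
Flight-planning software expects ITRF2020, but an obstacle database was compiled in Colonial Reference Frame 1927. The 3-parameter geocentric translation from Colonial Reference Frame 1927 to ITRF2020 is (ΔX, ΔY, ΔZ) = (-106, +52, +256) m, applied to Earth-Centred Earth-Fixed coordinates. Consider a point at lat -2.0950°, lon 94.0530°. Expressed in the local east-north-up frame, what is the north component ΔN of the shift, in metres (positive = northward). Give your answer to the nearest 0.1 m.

ΔN = 258.0 m

At φ = -2.0950°, λ = 94.0530°: sin φ = -0.036557, cos φ = 0.999332, sin λ = 0.997499, cos λ = -0.070679.
ΔN = −sin φ cos λ·ΔX − sin φ sin λ·ΔY + cos φ·ΔZ = −(-0.036557)(-0.070679)(-106) − (-0.036557)(0.997499)(52) + (0.999332)(256) = 258.00 m.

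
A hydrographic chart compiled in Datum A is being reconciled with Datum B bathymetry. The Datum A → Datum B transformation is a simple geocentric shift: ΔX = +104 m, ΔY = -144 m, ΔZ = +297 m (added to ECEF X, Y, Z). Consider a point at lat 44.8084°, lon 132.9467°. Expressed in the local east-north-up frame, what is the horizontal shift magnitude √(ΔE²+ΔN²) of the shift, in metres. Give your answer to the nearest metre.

336 m

At φ = 44.8084°, λ = 132.9467°: sin φ = 0.704738, cos φ = 0.709467, sin λ = 0.731988, cos λ = -0.681318.
ΔE = −sin λ·ΔX + cos λ·ΔY = −(0.731988)·(104) + (-0.681318)·(-144) = 21.98 m.
ΔN = −sin φ cos λ·ΔX − sin φ sin λ·ΔY + cos φ·ΔZ = −(0.704738)(-0.681318)(104) − (0.704738)(0.731988)(-144) + (0.709467)(297) = 334.93 m.
Horizontal magnitude = √(ΔE² + ΔN²) = √(21.98² + 334.93²) = 335.65 m.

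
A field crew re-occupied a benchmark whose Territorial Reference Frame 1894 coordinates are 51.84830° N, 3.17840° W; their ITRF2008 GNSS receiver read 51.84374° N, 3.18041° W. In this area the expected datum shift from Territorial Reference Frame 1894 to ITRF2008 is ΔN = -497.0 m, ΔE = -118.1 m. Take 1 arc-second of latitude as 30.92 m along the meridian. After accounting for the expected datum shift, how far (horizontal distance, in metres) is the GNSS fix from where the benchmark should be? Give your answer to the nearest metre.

23 m

Observed coordinate differences: Δφ = -0.00456°, Δλ = -0.00201°.
Converting to metres (1° lat = 111312 m, cos φ = 0.617746): observed ΔN = -507.6 m, observed ΔE = -138.2 m.
Subtracting the expected shift leaves a residual of -507.6 − (-497.0) = -10.6 m north and -138.2 − (-118.1) = -20.1 m east.
Residual distance = √((-10.6)² + (-20.1)²) = 22.7 m.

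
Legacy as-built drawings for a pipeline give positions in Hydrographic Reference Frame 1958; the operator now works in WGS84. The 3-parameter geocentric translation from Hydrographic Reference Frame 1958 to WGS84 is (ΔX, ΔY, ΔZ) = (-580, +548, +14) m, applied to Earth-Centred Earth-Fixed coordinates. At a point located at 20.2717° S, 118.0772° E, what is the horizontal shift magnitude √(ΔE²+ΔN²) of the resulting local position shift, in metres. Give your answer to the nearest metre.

The local east axis at (φ, λ) is (−sin λ, cos λ, 0), so ΔE = −sin(118.0772°)·(-580) + cos(118.0772°)·548 = 253.82 m.
The local north axis is (−sin φ cos λ, −sin φ sin λ, cos φ), giving ΔN = 94.581 + 167.522 + 13.133 = 275.24 m.
Horizontal magnitude = √(ΔE² + ΔN²) = √(253.82² + 275.24²) = 374.41 m.

374 m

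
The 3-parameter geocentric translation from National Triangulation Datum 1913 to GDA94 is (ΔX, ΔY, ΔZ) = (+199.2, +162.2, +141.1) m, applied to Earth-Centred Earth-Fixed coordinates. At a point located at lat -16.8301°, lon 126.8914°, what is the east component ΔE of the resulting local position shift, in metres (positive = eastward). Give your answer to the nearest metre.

ΔE = -257 m

At φ = -16.8301°, λ = 126.8914°: sin φ = -0.289535, cos φ = 0.957168, sin λ = 0.799775, cos λ = -0.600300.
ΔE = −sin λ·ΔX + cos λ·ΔY = −(0.799775)·(199.2) + (-0.600300)·(162.2) = -256.68 m.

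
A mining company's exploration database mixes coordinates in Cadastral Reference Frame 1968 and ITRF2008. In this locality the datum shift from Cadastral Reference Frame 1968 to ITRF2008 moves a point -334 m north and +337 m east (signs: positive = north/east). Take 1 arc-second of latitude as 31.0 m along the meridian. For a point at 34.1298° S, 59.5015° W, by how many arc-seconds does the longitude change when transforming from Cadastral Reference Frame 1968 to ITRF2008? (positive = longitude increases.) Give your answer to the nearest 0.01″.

Δλ = 13.13″

At latitude -34.1298°, cos φ = 0.827769.
1″ of longitude at this latitude = 31.00 × cos φ = 25.6608 m, so Δλ = 337.0 / 25.6608 = 13.133″.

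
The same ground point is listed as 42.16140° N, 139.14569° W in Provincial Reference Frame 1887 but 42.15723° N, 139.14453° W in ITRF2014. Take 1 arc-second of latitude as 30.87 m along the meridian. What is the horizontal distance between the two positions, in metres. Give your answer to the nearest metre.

Δφ = 42.15723° − 42.16140° = -0.00417°; Δλ = -139.14453° − -139.14569° = +0.00116°.
1° of latitude = 3600 × 30.87 = 111132 m.
ΔN = Δφ × 111132 = -463.4 m; ΔE = Δλ × 111132 × cos(42.16140°) = +0.00116 × 111132 × 0.741257 = 95.6 m.
Distance = √(ΔE² + ΔN²) = √(95.6² + (-463.4)²) = 473.2 m.

473 m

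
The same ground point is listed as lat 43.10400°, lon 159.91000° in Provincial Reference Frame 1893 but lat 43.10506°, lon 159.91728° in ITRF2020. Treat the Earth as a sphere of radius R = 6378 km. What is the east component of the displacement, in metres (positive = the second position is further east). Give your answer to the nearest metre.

ΔE = 592 m

Δφ = 43.10506° − 43.10400° = +0.00106°; Δλ = 159.91728° − 159.91000° = +0.00728°.
1° along a meridian = πR/180 = 111317 m.
ΔN = Δφ × 111317 = 118.0 m; ΔE = Δλ × 111317 × cos(43.10400°) = +0.00728 × 111317 × 0.730115 = 591.7 m.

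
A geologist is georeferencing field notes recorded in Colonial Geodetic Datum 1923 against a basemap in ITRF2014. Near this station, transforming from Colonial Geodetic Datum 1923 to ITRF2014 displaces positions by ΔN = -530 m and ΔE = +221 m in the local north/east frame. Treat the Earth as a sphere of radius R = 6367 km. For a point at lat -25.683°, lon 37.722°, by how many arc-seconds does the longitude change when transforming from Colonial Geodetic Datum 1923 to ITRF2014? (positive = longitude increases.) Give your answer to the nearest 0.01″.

At latitude -25.683°, cos φ = 0.901206.
One radian of longitude at latitude φ spans R cos φ, so Δλ = ΔE / (R cos φ) = 221.0 / (6367000 × 0.901206) = 3.8515e-05 rad = 7.944″.

Δλ = 7.94″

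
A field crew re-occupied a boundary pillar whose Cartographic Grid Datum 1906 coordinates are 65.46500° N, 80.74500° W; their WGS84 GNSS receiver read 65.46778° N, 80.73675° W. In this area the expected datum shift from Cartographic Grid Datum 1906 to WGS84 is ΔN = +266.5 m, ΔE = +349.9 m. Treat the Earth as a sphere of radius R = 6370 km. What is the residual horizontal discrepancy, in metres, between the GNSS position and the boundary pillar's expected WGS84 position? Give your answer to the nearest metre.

Observed coordinate differences: Δφ = +0.00278°, Δλ = +0.00825°.
Converting to metres (1° lat = 111177 m, cos φ = 0.415249): observed ΔN = 309.1 m, observed ΔE = 380.9 m.
Subtracting the expected shift leaves a residual of 309.1 − (266.5) = 42.6 m north and 380.9 − (349.9) = 31.0 m east.
Residual distance = √(42.6² + 31.0²) = 52.6 m.

53 m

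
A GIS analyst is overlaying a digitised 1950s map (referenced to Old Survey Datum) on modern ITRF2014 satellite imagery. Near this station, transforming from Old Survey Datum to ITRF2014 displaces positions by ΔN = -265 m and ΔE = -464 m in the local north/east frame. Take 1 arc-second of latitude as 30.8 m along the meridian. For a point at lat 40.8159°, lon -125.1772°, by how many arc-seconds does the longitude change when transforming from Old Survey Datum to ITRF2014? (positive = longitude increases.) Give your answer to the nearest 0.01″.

At latitude 40.8159°, cos φ = 0.756814.
1″ of longitude at this latitude = 30.80 × cos φ = 23.3099 m, so Δλ = -464.0 / 23.3099 = -19.906″.

Δλ = -19.91″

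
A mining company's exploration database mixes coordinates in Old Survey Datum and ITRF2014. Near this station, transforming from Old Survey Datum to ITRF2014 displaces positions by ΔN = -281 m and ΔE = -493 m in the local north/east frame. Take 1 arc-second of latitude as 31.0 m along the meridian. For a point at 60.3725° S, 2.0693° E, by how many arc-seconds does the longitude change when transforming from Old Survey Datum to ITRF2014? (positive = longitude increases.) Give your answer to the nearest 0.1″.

At latitude -60.3725°, cos φ = 0.494359.
1″ of longitude at this latitude = 31.00 × cos φ = 15.3251 m, so Δλ = -493.0 / 15.3251 = -32.169″.

Δλ = -32.2″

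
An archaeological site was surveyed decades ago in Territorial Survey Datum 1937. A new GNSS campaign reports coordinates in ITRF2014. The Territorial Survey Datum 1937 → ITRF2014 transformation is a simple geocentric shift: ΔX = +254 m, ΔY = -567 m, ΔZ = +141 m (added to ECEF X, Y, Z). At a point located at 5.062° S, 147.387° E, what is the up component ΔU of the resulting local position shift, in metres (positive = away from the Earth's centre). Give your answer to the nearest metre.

At φ = -5.062°, λ = 147.387°: sin φ = -0.088234, cos φ = 0.996100, sin λ = 0.538962, cos λ = -0.842330.
ΔU = cos φ cos λ·ΔX + cos φ sin λ·ΔY + sin φ·ΔZ = (0.996100)(-0.842330)(254) + (0.996100)(0.538962)(-567) + (-0.088234)(141) = -529.96 m.

ΔU = -530 m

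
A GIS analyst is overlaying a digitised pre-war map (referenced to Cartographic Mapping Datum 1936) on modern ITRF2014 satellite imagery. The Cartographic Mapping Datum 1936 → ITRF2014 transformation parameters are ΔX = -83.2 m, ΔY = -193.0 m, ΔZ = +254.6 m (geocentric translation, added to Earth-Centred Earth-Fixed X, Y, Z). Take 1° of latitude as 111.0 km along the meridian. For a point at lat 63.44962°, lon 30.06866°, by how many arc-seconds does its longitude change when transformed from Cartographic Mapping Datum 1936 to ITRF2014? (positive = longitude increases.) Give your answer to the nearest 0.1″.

Δλ = -9.1″

sin φ = 0.894542, cos φ = 0.446985, sin λ = 0.501037, cos λ = 0.865426.
East component: ΔE = −sin λ·ΔX + cos λ·ΔY = −(0.501037)(-83.2) + (0.865426)(-193.0) = -125.34 m.
1° of latitude spans 111000 m; at latitude φ, 1° of longitude spans that × cos φ = 49615.3 m, so Δλ = -125.34 / 49615.3 × 3600 = -9.095″.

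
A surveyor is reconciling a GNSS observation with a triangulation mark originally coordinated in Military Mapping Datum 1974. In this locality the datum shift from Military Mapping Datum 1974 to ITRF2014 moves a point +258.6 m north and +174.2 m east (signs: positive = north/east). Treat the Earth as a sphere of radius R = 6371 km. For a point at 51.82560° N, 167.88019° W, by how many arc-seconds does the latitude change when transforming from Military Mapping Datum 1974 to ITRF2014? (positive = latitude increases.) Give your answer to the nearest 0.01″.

On a sphere of radius R, 1 rad of latitude = R, so Δφ = ΔN / R = 258.6 / 6371000 = 4.0590e-05 rad = 8.372″.

Δφ = 8.37″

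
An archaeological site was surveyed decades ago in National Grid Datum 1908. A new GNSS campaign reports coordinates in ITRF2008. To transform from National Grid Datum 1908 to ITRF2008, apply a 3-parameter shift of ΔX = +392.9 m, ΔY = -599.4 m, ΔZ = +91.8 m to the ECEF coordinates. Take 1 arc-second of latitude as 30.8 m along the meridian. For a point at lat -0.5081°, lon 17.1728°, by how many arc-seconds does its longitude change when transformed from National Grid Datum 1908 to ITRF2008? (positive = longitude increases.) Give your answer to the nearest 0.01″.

sin φ = -0.008868, cos φ = 0.999961, sin λ = 0.295255, cos λ = 0.955419.
East component: ΔE = −sin λ·ΔX + cos λ·ΔY = −(0.295255)(392.9) + (0.955419)(-599.4) = -688.68 m.
1° of latitude spans 3600 × 30.80 = 110880 m; at latitude φ, 1° of longitude spans that × cos φ = 110875.6 m, so Δλ = -688.68 / 110875.6 × 3600 = -22.361″.

Δλ = -22.36″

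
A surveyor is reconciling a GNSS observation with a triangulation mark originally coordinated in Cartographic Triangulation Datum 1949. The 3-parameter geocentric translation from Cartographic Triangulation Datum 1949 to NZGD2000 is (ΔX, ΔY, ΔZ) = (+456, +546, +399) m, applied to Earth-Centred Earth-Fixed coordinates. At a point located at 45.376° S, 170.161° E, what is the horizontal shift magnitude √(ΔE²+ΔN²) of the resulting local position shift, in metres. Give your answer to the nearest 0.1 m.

At φ = -45.376°, λ = 170.161°: sin φ = -0.711732, cos φ = 0.702451, sin λ = 0.170880, cos λ = -0.985292.
ΔE = −sin λ·ΔX + cos λ·ΔY = −(0.170880)·(456) + (-0.985292)·(546) = -615.89 m.
ΔN = −sin φ cos λ·ΔX − sin φ sin λ·ΔY + cos φ·ΔZ = −(-0.711732)(-0.985292)(456) − (-0.711732)(0.170880)(546) + (0.702451)(399) = 26.91 m.
Horizontal magnitude = √(ΔE² + ΔN²) = √((-615.89)² + 26.91²) = 616.48 m.

616.5 m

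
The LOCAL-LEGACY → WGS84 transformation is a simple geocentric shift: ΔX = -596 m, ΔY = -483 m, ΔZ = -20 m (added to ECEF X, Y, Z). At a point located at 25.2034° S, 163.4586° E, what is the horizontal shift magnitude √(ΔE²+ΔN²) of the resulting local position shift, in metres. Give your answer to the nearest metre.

654 m

The local east axis at (φ, λ) is (−sin λ, cos λ, 0), so ΔE = −sin(163.4586°)·(-596) + cos(163.4586°)·(-483) = 632.70 m.
The local north axis is (−sin φ cos λ, −sin φ sin λ, cos φ), giving ΔN = 243.293 − 58.558 − 18.096 = 166.64 m.
Horizontal magnitude = √(ΔE² + ΔN²) = √(632.70² + 166.64²) = 654.27 m.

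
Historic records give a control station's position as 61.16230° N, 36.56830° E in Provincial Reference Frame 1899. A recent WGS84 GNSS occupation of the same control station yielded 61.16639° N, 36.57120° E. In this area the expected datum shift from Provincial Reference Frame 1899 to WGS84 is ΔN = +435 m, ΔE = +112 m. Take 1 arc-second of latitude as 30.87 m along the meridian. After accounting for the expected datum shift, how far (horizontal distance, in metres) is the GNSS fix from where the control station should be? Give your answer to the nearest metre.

48 m

Observed coordinate differences: Δφ = +0.00409°, Δλ = +0.00290°.
Converting to metres (1° lat = 111132 m, cos φ = 0.482330): observed ΔN = 454.5 m, observed ΔE = 155.4 m.
Subtracting the expected shift leaves a residual of 454.5 − (435) = 19.5 m north and 155.4 − (112) = 43.4 m east.
Residual distance = √(19.5² + 43.4²) = 47.6 m.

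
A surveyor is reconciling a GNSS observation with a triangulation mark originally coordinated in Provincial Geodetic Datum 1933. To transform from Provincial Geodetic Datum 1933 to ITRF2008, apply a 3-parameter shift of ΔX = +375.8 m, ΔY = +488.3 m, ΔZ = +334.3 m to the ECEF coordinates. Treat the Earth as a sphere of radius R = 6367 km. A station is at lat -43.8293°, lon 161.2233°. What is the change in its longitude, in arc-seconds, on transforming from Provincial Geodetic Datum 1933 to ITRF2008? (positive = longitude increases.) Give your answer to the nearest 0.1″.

sin φ = -0.692512, cos φ = 0.721406, sin λ = 0.321881, cos λ = -0.946780.
East component: ΔE = −sin λ·ΔX + cos λ·ΔY = −(0.321881)(375.8) + (-0.946780)(488.3) = -583.28 m.
1° of latitude spans πR/180 = 111125 m; at latitude φ, 1° of longitude spans that × cos φ = 80166.3 m, so Δλ = -583.28 / 80166.3 × 3600 = -26.193″.

Δλ = -26.2″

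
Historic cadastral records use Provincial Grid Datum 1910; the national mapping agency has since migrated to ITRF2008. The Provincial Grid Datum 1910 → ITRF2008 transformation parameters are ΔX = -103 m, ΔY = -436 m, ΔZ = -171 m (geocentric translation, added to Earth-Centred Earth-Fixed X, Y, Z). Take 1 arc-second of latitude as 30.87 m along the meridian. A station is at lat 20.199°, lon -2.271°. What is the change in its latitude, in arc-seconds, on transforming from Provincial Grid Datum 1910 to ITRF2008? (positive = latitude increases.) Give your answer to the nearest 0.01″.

Δφ = -4.24″

sin φ = 0.345282, cos φ = 0.938499, sin λ = -0.039626, cos λ = 0.999215.
North component: ΔN = −sin φ cos λ·ΔX − sin φ sin λ·ΔY + cos φ·ΔZ = −(0.345282)(0.999215)(-103) − (0.345282)(-0.039626)(-436) + (0.938499)(-171) = -130.91 m.
1° of latitude spans 3600 × 30.87 = 111132 m, so Δφ = -130.91 / 111132 × 3600 = -4.241″.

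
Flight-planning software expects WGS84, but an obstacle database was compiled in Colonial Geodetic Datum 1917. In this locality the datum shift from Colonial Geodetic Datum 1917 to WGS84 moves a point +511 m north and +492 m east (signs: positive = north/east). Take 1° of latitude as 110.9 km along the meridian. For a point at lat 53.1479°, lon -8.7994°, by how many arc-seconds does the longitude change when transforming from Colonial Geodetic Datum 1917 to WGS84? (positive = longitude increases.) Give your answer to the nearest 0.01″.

Δλ = 26.63″

At latitude 53.1479°, cos φ = 0.599751.
1° of longitude at this latitude = 110.9 × cos φ = 66.51 km, so Δλ = 492.0 / 66512.4 = 0.0073971° = 26.630″.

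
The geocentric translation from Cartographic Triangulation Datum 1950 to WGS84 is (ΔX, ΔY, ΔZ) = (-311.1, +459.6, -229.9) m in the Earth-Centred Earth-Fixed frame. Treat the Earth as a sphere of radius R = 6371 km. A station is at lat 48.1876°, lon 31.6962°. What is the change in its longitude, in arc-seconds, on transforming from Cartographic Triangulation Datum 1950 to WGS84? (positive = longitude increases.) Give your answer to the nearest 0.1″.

sin φ = 0.745332, cos φ = 0.666694, sin λ = 0.525415, cos λ = 0.850846.
East component: ΔE = −sin λ·ΔX + cos λ·ΔY = −(0.525415)(-311.1) + (0.850846)(459.6) = 554.51 m.
1° of latitude spans πR/180 = 111195 m; at latitude φ, 1° of longitude spans that × cos φ = 74133.0 m, so Δλ = 554.51 / 74133.0 × 3600 = 26.928″.

Δλ = 26.9″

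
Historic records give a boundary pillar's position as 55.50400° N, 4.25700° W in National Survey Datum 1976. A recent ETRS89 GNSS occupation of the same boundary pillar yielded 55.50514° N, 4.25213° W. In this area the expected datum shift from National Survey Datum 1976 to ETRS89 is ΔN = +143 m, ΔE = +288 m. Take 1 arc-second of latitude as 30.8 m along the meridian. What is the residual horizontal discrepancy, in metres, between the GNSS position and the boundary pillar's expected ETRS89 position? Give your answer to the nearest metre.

Observed coordinate differences: Δφ = +0.00114°, Δλ = +0.00487°.
Converting to metres (1° lat = 110880 m, cos φ = 0.566349): observed ΔN = 126.4 m, observed ΔE = 305.8 m.
Subtracting the expected shift leaves a residual of 126.4 − (143) = -16.6 m north and 305.8 − (288) = 17.8 m east.
Residual distance = √((-16.6)² + 17.8²) = 24.4 m.

24 m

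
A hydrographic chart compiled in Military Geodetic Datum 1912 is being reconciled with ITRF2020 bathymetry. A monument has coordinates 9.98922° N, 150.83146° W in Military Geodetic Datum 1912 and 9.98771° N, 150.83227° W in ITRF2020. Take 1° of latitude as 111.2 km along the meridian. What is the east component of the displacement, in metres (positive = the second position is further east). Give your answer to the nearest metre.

Δφ = 9.98771° − 9.98922° = -0.00151°; Δλ = -150.83227° − -150.83146° = -0.00081°.
ΔN = Δφ × 111200 = -167.9 m; ΔE = Δλ × 111200 × cos(9.98922°) = -0.00081 × 111200 × 0.984840 = -88.7 m.

ΔE = -89 m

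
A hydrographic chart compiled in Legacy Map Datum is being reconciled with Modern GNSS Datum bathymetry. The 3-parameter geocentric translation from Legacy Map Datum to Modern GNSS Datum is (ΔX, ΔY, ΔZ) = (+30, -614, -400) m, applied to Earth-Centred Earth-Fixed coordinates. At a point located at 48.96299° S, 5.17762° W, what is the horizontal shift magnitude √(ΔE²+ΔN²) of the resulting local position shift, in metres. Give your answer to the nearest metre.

At φ = -48.96299°, λ = -5.17762°: sin φ = -0.754286, cos φ = 0.656546, sin λ = -0.090244, cos λ = 0.995920.
ΔE = −sin λ·ΔX + cos λ·ΔY = −(-0.090244)·(30) + (0.995920)·(-614) = -608.79 m.
ΔN = −sin φ cos λ·ΔX − sin φ sin λ·ΔY + cos φ·ΔZ = −(-0.754286)(0.995920)(30) − (-0.754286)(-0.090244)(-614) + (0.656546)(-400) = -198.29 m.
Horizontal magnitude = √(ΔE² + ΔN²) = √((-608.79)² + (-198.29)²) = 640.27 m.

640 m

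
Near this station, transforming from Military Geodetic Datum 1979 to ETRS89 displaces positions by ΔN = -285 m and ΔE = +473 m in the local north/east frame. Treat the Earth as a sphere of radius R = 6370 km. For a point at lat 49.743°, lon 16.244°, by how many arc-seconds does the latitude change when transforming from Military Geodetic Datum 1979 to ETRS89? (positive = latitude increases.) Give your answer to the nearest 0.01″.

On a sphere of radius R, 1 rad of latitude = R, so Δφ = ΔN / R = -285.0 / 6370000 = -4.4741e-05 rad = -9.228″.

Δφ = -9.23″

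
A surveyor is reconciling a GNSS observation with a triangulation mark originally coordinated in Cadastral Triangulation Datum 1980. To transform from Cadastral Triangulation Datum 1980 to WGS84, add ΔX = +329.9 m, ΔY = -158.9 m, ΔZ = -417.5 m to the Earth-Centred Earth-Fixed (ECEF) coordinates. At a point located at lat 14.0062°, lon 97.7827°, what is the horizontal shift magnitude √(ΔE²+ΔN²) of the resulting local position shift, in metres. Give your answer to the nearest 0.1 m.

469.1 m

The local east axis at (φ, λ) is (−sin λ, cos λ, 0), so ΔE = −sin(97.7827°)·329.9 + cos(97.7827°)·(-158.9) = -305.34 m.
The local north axis is (−sin φ cos λ, −sin φ sin λ, cos φ), giving ΔN = 10.812 + 38.104 − 405.088 = -356.17 m.
Horizontal magnitude = √(ΔE² + ΔN²) = √((-305.34)² + (-356.17)²) = 469.14 m.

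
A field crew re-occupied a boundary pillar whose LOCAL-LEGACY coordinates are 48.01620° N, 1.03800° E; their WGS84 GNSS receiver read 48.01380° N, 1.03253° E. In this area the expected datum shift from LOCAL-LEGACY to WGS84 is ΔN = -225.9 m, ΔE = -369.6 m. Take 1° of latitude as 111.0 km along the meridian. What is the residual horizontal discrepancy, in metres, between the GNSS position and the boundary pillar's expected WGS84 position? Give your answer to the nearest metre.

55 m

Observed coordinate differences: Δφ = -0.00240°, Δλ = -0.00547°.
Converting to metres (1° lat = 111000 m, cos φ = 0.668920): observed ΔN = -266.4 m, observed ΔE = -406.1 m.
Subtracting the expected shift leaves a residual of -266.4 − (-225.9) = -40.5 m north and -406.1 − (-369.6) = -36.5 m east.
Residual distance = √((-40.5)² + (-36.5)²) = 54.6 m.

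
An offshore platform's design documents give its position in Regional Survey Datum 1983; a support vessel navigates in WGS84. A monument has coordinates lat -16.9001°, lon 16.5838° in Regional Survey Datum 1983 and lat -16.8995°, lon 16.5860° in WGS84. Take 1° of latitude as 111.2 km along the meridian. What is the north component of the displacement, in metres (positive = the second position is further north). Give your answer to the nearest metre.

ΔN = 67 m

Δφ = -16.8995° − -16.9001° = +0.0006°; Δλ = 16.5860° − 16.5838° = +0.0022°.
ΔN = Δφ × 111200 = 66.7 m; ΔE = Δλ × 111200 × cos(-16.9001°) = +0.0022 × 111200 × 0.956813 = 234.1 m.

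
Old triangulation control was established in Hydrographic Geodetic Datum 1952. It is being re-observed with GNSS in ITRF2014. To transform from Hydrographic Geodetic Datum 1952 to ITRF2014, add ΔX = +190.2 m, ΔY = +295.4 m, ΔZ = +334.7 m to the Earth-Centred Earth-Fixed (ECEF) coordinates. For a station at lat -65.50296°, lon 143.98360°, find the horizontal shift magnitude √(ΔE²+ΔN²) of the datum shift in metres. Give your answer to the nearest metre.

The local east axis at (φ, λ) is (−sin λ, cos λ, 0), so ΔE = −sin(143.98360°)·190.2 + cos(143.98360°)·295.4 = -350.77 m.
The local north axis is (−sin φ cos λ, −sin φ sin λ, cos φ), giving ΔN = -139.994 + 158.064 + 138.782 = 156.85 m.
Horizontal magnitude = √(ΔE² + ΔN²) = √((-350.77)² + 156.85²) = 384.25 m.

384 m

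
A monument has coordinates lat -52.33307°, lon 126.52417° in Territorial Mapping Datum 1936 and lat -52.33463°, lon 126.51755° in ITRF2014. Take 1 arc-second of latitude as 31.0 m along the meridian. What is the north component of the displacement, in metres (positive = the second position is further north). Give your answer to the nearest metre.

Δφ = -52.33463° − -52.33307° = -0.00156°; Δλ = 126.51755° − 126.52417° = -0.00662°.
1° of latitude = 3600 × 31.00 = 111600 m.
ΔN = Δφ × 111600 = -174.1 m; ΔE = Δλ × 111600 × cos(-52.33307°) = -0.00662 × 111600 × 0.611070 = -451.5 m.

ΔN = -174 m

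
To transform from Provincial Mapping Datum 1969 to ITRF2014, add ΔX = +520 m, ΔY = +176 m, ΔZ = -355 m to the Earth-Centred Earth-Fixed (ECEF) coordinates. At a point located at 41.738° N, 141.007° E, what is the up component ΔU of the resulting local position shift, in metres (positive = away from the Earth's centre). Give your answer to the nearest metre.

At φ = 41.738°, λ = 141.007°: sin φ = 0.665725, cos φ = 0.746197, sin λ = 0.629225, cos λ = -0.777223.
ΔU = cos φ cos λ·ΔX + cos φ sin λ·ΔY + sin φ·ΔZ = (0.746197)(-0.777223)(520) + (0.746197)(0.629225)(176) + (0.665725)(-355) = -455.28 m.

ΔU = -455 m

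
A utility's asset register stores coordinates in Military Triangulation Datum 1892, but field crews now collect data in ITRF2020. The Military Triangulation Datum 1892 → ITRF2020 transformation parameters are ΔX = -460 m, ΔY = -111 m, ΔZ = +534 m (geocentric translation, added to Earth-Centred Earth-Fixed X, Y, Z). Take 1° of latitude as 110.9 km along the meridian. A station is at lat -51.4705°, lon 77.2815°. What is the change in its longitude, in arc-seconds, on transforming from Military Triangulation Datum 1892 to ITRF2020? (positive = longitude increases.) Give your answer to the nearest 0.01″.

Δλ = 22.11″

sin φ = -0.782288, cos φ = 0.622917, sin λ = 0.975464, cos λ = 0.220161.
East component: ΔE = −sin λ·ΔX + cos λ·ΔY = −(0.975464)(-460) + (0.220161)(-111) = 424.28 m.
1° of latitude spans 110900 m; at latitude φ, 1° of longitude spans that × cos φ = 69081.6 m, so Δλ = 424.28 / 69081.6 × 3600 = 22.110″.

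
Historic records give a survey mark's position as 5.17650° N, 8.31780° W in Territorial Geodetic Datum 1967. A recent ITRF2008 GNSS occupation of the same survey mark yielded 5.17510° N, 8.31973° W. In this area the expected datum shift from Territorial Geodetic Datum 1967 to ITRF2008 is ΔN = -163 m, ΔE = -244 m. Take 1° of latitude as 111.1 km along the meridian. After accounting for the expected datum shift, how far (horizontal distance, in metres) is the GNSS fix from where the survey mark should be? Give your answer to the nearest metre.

Observed coordinate differences: Δφ = -0.00140°, Δλ = -0.00193°.
Converting to metres (1° lat = 111100 m, cos φ = 0.995921): observed ΔN = -155.5 m, observed ΔE = -213.5 m.
Subtracting the expected shift leaves a residual of -155.5 − (-163) = 7.5 m north and -213.5 − (-244) = 30.5 m east.
Residual distance = √(7.5² + 30.5²) = 31.4 m.

31 m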